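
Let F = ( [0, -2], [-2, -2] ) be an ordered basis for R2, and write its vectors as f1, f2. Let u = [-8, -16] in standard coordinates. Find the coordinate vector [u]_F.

[4, 4]

Write u = c_1 f1 + c_2 f2 and solve for the c_i.
System: 0c_1 - 2c_2 = -8, -2c_1 - 2c_2 = -16; solving gives c_1 = 4, c_2 = 4.
Check: 4f1 + 4f2 = [-8, -16].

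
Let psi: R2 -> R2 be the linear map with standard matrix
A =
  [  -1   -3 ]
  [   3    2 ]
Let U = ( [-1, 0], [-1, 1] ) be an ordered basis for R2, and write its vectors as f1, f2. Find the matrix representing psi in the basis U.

[[2, 3], [-3, -1]]

With P the matrix whose columns are f1, f2, [psi]_U = P^(-1) A P.
Column by column: psi(f1) = A f1 = [1, -3]; its U-coordinates [2, -3] give column 1.
Continuing for each basis vector yields [psi]_U = [[2, 3], [-3, -1]].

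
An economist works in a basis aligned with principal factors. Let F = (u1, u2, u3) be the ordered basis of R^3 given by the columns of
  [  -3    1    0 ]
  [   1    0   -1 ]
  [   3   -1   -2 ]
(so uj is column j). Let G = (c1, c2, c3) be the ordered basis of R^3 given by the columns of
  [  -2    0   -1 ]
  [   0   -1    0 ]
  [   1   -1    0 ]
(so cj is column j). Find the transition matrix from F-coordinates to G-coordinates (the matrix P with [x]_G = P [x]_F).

[[2, -1, -1], [-1, 0, 1], [-1, 1, 2]]

Column j of P is [uj]_G, since P maps F-coordinates to G-coordinates.
Expressing u1 in G: u1 = 2c1 - c2 - c3, so column 1 of P is [2, -1, -1].
Doing the same for each uj gives P = [[2, -1, -1], [-1, 0, 1], [-1, 1, 2]].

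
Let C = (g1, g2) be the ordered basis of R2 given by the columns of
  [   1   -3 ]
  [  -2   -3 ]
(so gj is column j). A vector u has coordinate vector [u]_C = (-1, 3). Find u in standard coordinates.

The coordinates say u = -g1 + 3g2; adding the scaled basis vectors gives (-10, -7).

(-10, -7)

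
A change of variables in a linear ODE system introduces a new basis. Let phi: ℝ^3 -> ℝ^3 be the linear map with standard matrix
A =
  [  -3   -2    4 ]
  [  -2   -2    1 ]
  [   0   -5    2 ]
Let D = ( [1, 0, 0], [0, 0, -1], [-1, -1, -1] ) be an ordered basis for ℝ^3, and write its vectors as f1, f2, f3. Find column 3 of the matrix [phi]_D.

Compute phi(f3) = A f3 = [1, 3, 3] in standard coordinates.
Then write this in D-coordinates: solve for y in y_1 f1 + ... + y_3 f3 = [1, 3, 3].
This gives y = [-2, 0, -3], which is column 3 of [phi]_D.

[-2, 0, -3]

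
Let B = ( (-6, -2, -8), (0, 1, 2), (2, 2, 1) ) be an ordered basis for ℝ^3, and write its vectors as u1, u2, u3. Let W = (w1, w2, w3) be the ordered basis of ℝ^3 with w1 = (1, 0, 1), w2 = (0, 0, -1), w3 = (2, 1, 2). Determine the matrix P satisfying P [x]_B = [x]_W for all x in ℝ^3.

[[-2, -2, -2], [2, -2, 1], [-2, 1, 2]]

Let M have columns uj and N have columns wj. Then for every x, N [x]_W = x = M [x]_B, so P = N^(-1) M.
Since det N = 1, N^(-1) has integer entries; multiplying gives P = [[-2, -2, -2], [2, -2, 1], [-2, 1, 2]].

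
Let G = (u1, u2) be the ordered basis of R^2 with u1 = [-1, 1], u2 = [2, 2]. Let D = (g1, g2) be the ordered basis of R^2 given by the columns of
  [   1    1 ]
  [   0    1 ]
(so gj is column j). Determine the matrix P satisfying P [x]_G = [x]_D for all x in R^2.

[[-2, 0], [1, 2]]

Column j of P is [uj]_D, since P maps G-coordinates to D-coordinates.
Expressing u1 in D: u1 = -2g1 + g2, so column 1 of P is [-2, 1].
Doing the same for each uj gives P = [[-2, 0], [1, 2]].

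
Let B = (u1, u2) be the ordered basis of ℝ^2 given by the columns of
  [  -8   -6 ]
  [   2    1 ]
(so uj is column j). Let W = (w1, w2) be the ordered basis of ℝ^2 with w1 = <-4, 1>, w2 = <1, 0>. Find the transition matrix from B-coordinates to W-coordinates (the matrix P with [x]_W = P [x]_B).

Take x = uj: its B-coordinates are the j-th standard unit vector, so P e_j — column j of P — equals [uj]_W.
u1 = 2w1 + 0·w2, giving column 1 = <2, 0>; repeating for each j gives P = [[2, 1], [0, -2]].

[[2, 1], [0, -2]]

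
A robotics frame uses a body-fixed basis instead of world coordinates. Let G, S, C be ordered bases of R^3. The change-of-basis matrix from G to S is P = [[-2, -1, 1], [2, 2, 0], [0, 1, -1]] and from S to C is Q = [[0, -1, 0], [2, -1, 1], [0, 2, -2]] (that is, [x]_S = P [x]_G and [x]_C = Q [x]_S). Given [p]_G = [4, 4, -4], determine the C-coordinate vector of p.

[-16, -40, 16]

Composing the changes, [p]_C = Q P [p]_G.
Q P = [[-2, -2, 0], [-6, -3, 1], [4, 2, 2]]; applying this to [4, 4, -4] gives [-16, -40, 16].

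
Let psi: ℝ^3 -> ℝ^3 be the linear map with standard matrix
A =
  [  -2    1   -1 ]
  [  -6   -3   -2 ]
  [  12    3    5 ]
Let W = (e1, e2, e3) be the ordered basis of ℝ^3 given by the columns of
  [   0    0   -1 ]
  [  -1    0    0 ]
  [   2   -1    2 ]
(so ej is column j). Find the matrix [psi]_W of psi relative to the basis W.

Let P have columns e1, ..., e3. Then [psi]_W = P^(-1) A P.
Here det P = -1, so P^(-1) is integer; computing A P first and then P^(-1)(A P) gives [[1, -2, -2], [1, -1, -2], [3, -1, 0]].

[[1, -2, -2], [1, -1, -2], [3, -1, 0]]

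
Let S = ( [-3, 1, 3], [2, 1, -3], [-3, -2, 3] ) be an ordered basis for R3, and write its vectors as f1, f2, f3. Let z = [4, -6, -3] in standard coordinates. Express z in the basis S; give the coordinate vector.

We seek scalars with c_1 f1 + ... + c_3 f3 = z; equivalently solve M c = z where the columns of M are f1, ..., f3.
Row-reducing the augmented matrix [M | z] gives c = (-3, -1, 1).
Check: -3f1 - f2 + f3 = [4, -6, -3].

[-3, -1, 1]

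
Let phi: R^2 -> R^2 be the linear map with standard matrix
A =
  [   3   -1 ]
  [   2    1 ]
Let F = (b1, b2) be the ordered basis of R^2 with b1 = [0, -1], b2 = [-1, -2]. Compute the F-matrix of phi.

The j-th column of [phi]_F is [phi(bj)]_F.
phi(b1) = A b1 = [1, -1] = 3b1 - b2, so column 1 is [3, -1].
Repeating for b2 and assembling the columns gives [[3, 2], [-1, 1]].

[[3, 2], [-1, 1]]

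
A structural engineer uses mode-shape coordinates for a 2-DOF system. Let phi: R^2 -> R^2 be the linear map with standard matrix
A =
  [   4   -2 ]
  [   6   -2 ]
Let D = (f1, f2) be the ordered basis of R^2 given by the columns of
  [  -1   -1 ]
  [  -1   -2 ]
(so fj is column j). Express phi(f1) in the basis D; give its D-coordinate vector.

<0, 2>

Column 1 of [phi]_D is the D-coordinate vector of phi(f1).
In standard coordinates phi(f1) = A f1 = <-2, -4>.
Converting to D: <-2, -4> = 0·f1 + 2f2, so the coordinate vector is <0, 2>.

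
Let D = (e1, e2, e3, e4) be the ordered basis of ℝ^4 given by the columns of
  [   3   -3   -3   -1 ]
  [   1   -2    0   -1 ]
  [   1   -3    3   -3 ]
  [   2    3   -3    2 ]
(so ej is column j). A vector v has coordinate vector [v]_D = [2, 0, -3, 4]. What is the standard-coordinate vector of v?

[11, -2, -19, 21]

The coordinates say v = 2e1 + 0·e2 - 3e3 + 4e4; adding the scaled basis vectors gives [11, -2, -19, 21].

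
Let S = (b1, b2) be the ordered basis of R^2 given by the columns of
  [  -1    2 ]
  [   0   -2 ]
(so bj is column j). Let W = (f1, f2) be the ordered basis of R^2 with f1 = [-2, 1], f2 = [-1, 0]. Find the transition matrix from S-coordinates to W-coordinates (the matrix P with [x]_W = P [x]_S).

[[0, -2], [1, 2]]

Column j of P is [bj]_W, since P maps S-coordinates to W-coordinates.
Expressing b1 in W: b1 = 0·f1 + f2, so column 1 of P is [0, 1].
Doing the same for each bj gives P = [[0, -2], [1, 2]].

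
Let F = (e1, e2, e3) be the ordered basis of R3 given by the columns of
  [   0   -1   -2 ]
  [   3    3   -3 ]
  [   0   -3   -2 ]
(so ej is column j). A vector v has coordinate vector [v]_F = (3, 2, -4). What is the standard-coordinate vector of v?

The coordinates say v = 3e1 + 2e2 - 4e3; adding the scaled basis vectors gives (6, 27, 2).

(6, 27, 2)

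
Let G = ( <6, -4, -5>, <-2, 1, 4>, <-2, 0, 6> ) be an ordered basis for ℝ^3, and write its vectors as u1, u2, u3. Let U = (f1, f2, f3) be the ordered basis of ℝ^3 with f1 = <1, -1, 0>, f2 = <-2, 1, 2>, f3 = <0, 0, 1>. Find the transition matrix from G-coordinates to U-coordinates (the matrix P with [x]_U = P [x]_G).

Take x = uj: its G-coordinates are the j-th standard unit vector, so P e_j — column j of P — equals [uj]_U.
u1 = 2f1 - 2f2 - f3, giving column 1 = <2, -2, -1>; repeating for each j gives P = [[2, 0, 2], [-2, 1, 2], [-1, 2, 2]].

[[2, 0, 2], [-2, 1, 2], [-1, 2, 2]]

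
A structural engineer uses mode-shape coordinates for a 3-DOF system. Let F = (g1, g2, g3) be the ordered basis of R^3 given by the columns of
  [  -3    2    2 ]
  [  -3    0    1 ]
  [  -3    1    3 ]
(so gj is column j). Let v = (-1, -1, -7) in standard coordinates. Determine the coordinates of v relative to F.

(-1, 2, -4)

[v]_F is the unique c with M c = v, where M has columns g1, ..., g3.
Row-reducing the augmented matrix [M | v] gives c = (-1, 2, -4).
Check: -g1 + 2g2 - 4g3 = (-1, -1, -7).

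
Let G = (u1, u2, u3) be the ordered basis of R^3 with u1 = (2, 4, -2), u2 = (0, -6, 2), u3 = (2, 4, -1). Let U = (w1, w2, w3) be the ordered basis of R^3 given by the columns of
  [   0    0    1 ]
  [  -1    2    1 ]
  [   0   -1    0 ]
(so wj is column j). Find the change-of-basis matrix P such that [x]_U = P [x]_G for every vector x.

[[2, 2, 0], [2, -2, 1], [2, 0, 2]]

Column j of P is [uj]_U, since P maps G-coordinates to U-coordinates.
Expressing u1 in U: u1 = 2w1 + 2w2 + 2w3, so column 1 of P is (2, 2, 2).
Doing the same for each uj gives P = [[2, 2, 0], [2, -2, 1], [2, 0, 2]].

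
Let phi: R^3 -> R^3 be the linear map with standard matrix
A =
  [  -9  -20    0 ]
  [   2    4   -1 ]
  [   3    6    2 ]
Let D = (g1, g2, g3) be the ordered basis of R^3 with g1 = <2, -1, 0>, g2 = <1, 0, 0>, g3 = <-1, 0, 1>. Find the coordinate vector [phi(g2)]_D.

<-2, -2, 3>

Compute phi(g2) = A g2 = <-9, 2, 3> in standard coordinates.
Then write this in D-coordinates: solve for y in y_1 g1 + ... + y_3 g3 = <-9, 2, 3>.
This gives y = <-2, -2, 3>, which is column 2 of [phi]_D.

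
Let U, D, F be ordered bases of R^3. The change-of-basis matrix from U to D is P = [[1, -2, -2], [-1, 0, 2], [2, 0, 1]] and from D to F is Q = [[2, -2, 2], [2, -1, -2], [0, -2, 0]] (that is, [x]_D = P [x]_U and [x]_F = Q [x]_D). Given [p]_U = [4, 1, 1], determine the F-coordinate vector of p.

[22, -16, 4]

Composing the changes, [p]_F = Q P [p]_U.
Q P = [[8, -4, -6], [-1, -4, -8], [2, 0, -4]]; applying this to [4, 1, 1] gives [22, -16, 4].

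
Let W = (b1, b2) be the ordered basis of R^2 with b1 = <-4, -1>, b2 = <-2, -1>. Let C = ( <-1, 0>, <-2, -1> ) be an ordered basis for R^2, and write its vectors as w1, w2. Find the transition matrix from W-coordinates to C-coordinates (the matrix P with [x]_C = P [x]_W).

Take x = bj: its W-coordinates are the j-th standard unit vector, so P e_j — column j of P — equals [bj]_C.
b1 = 2w1 + w2, giving column 1 = <2, 1>; repeating for each j gives P = [[2, 0], [1, 1]].

[[2, 0], [1, 1]]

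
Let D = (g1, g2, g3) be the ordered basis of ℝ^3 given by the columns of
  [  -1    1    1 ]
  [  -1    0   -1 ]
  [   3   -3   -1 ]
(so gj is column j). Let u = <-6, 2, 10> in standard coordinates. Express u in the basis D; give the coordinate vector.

[u]_D is the unique c with M c = u, where M has columns g1, ..., g3.
Row-reducing the augmented matrix [M | u] gives c = (2, 0, -4).
Check: 2g1 + 0·g2 - 4g3 = <-6, 2, 10>.

<2, 0, -4>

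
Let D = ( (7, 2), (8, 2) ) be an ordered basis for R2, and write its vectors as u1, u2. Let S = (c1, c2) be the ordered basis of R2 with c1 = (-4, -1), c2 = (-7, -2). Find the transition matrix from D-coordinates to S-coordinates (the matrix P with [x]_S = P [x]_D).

Take x = uj: its D-coordinates are the j-th standard unit vector, so P e_j — column j of P — equals [uj]_S.
u1 = 0·c1 - c2, giving column 1 = (0, -1); repeating for each j gives P = [[0, -2], [-1, 0]].

[[0, -2], [-1, 0]]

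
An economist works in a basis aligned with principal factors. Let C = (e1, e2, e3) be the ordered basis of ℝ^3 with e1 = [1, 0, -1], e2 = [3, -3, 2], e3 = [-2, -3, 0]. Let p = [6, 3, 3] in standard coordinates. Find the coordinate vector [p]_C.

Write p = c_1 e1 + ... + c_3 e3 and solve for the c_i.
Row-reducing the augmented matrix [M | p] gives c = (-1, 1, -2).
Check: -e1 + e2 - 2e3 = [6, 3, 3].

[-1, 1, -2]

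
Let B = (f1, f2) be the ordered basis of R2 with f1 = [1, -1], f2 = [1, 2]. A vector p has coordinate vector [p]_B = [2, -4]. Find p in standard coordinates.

[-2, -10]

The coordinates say p = 2f1 - 4f2; adding the scaled basis vectors gives [-2, -10].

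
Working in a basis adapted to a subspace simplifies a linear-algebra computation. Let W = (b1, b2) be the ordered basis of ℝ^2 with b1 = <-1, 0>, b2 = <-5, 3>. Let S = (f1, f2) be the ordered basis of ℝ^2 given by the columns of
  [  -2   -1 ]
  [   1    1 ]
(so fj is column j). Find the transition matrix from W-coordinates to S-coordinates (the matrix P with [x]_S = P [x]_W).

[[1, 2], [-1, 1]]

Let M have columns bj and N have columns fj. Then for every x, N [x]_S = x = M [x]_W, so P = N^(-1) M.
Since det N = -1, N^(-1) has integer entries; multiplying gives P = [[1, 2], [-1, 1]].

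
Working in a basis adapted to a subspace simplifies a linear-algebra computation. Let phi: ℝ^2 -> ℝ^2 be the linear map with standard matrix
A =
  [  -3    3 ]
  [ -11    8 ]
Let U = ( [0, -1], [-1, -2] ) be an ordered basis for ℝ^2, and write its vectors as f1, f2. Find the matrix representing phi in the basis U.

The j-th column of [phi]_U is [phi(fj)]_U.
phi(f1) = A f1 = [-3, -8] = 2f1 + 3f2, so column 1 is [2, 3].
Repeating for f2 and assembling the columns gives [[2, -1], [3, 3]].

[[2, -1], [3, 3]]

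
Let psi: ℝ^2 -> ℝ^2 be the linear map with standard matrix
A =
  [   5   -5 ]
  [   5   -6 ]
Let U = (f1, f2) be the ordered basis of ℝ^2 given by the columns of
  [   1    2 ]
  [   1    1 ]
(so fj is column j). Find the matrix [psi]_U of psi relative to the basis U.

[[-2, 3], [1, 1]]

The j-th column of [psi]_U is [psi(fj)]_U.
psi(f1) = A f1 = <0, -1> = -2f1 + f2, so column 1 is <-2, 1>.
Repeating for f2 and assembling the columns gives [[-2, 3], [1, 1]].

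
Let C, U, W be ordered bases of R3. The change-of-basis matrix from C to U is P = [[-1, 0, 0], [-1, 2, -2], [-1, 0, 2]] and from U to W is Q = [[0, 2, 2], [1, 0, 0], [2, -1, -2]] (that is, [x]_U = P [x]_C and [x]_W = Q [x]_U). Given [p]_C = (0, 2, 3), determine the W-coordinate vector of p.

First [p]_U = P [p]_C = (0, -2, 6).
Then [p]_W = Q [p]_U = (8, 0, -10).

(8, 0, -10)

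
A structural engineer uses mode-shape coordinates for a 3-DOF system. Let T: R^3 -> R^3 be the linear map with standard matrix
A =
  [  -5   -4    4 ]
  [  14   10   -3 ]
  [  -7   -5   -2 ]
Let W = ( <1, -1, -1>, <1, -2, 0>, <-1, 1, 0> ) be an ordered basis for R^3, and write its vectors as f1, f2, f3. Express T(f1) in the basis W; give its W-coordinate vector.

Column 1 of [T]_W is the W-coordinate vector of T(f1).
In standard coordinates T(f1) = A f1 = <-5, 7, 0>.
Converting to W: <-5, 7, 0> = 0·f1 - 2f2 + 3f3, so the coordinate vector is <0, -2, 3>.

<0, -2, 3>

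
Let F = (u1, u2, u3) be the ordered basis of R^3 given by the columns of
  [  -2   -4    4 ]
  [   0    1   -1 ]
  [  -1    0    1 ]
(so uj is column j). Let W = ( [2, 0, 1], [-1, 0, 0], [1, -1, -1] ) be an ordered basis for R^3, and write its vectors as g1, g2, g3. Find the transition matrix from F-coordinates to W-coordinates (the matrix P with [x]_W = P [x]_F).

Take x = uj: its F-coordinates are the j-th standard unit vector, so P e_j — column j of P — equals [uj]_W.
u1 = -g1 + 0·g2 + 0·g3, giving column 1 = [-1, 0, 0]; repeating for each j gives P = [[-1, -1, 2], [0, 1, 1], [0, -1, 1]].

[[-1, -1, 2], [0, 1, 1], [0, -1, 1]]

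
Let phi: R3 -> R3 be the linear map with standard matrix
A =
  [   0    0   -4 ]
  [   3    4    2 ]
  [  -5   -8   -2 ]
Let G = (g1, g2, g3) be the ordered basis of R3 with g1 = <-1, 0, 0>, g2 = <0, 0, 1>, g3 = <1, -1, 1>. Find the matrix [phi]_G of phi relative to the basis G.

[[3, 2, 3], [2, 0, 2], [3, -2, -1]]

With P the matrix whose columns are g1, ..., g3, [phi]_G = P^(-1) A P.
Column by column: phi(g1) = A g1 = <0, -3, 5>; its G-coordinates <3, 2, 3> give column 1.
Continuing for each basis vector yields [phi]_G = [[3, 2, 3], [2, 0, 2], [3, -2, -1]].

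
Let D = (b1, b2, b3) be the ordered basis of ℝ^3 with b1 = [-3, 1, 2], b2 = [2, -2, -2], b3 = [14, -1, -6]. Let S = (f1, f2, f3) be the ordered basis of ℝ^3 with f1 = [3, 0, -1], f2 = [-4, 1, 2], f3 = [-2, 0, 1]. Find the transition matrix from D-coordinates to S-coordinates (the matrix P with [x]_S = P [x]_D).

[[1, -2, 2], [1, -2, -1], [1, 0, -2]]

Take x = bj: its D-coordinates are the j-th standard unit vector, so P e_j — column j of P — equals [bj]_S.
b1 = f1 + f2 + f3, giving column 1 = [1, 1, 1]; repeating for each j gives P = [[1, -2, 2], [1, -2, -1], [1, 0, -2]].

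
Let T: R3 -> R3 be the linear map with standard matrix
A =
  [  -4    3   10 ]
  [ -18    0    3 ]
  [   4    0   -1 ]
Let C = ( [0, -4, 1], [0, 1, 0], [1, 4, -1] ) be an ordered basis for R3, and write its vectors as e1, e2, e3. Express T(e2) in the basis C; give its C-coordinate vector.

[3, 0, 3]

Column 2 of [T]_C is the C-coordinate vector of T(e2).
In standard coordinates T(e2) = A e2 = [3, 0, 0].
Converting to C: [3, 0, 0] = 3e1 + 0·e2 + 3e3, so the coordinate vector is [3, 0, 3].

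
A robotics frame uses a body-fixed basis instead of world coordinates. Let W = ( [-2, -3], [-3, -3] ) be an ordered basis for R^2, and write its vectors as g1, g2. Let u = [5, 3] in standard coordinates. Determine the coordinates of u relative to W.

[2, -3]

Write u = c_1 g1 + c_2 g2 and solve for the c_i.
System: -2c_1 - 3c_2 = 5, -3c_1 - 3c_2 = 3; solving gives c_1 = 2, c_2 = -3.
Check: 2g1 - 3g2 = [5, 3].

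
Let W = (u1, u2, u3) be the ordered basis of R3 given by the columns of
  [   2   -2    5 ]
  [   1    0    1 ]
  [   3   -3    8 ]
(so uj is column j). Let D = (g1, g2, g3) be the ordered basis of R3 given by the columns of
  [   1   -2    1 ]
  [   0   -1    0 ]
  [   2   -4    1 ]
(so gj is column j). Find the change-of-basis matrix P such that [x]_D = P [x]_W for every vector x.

[[-1, -1, 1], [-1, 0, -1], [1, -1, 2]]

Take x = uj: its W-coordinates are the j-th standard unit vector, so P e_j — column j of P — equals [uj]_D.
u1 = -g1 - g2 + g3, giving column 1 = (-1, -1, 1); repeating for each j gives P = [[-1, -1, 1], [-1, 0, -1], [1, -1, 2]].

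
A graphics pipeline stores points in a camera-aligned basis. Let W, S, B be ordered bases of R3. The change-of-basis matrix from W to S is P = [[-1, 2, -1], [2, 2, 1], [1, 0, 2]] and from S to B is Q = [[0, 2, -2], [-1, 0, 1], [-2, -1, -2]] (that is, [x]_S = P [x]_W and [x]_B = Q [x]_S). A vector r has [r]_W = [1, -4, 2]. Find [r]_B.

[-18, 16, 16]

Composing the changes, [r]_B = Q P [r]_W.
Q P = [[2, 4, -2], [2, -2, 3], [-2, -6, -3]]; applying this to [1, -4, 2] gives [-18, 16, 16].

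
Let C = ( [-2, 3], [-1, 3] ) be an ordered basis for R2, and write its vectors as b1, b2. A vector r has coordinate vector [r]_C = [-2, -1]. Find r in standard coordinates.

r = M [r]_C, where M has columns b1, b2.
Carrying out the matrix-vector product, r = [5, -9].

[5, -9]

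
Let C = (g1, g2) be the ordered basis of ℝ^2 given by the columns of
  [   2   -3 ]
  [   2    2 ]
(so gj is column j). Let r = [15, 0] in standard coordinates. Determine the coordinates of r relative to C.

[r]_C is the unique c with M c = r, where M has columns g1, g2.
System: 2c_1 - 3c_2 = 15, 2c_1 + 2c_2 = 0; solving gives c_1 = 3, c_2 = -3.
Check: 3g1 - 3g2 = [15, 0].

[3, -3]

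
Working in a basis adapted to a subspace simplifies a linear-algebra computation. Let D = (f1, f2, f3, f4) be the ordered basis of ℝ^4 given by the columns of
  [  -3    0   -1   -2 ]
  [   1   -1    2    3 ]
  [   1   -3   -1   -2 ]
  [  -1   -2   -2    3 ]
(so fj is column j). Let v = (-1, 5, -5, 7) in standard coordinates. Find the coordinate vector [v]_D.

We seek scalars with c_1 f1 + ... + c_4 f4 = v; equivalently solve M c = v where the columns of M are f1, ..., f4.
Solving this 4x4 system gives c = (-1, 0, 0, 2).
Check: -f1 + 0·f2 + 0·f3 + 2f4 = (-1, 5, -5, 7).

(-1, 0, 0, 2)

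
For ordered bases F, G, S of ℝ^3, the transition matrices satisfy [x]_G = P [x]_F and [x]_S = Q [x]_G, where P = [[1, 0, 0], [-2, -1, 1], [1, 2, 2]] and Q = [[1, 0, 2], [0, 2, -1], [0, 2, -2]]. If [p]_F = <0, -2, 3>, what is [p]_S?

<4, 8, 6>

First [p]_G = P [p]_F = <0, 5, 2>.
Then [p]_S = Q [p]_G = <4, 8, 6>.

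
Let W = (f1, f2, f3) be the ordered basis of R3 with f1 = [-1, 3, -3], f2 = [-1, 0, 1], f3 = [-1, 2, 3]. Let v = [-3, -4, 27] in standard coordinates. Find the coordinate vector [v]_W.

[-4, 3, 4]

We seek scalars with c_1 f1 + ... + c_3 f3 = v; equivalently solve M c = v where the columns of M are f1, ..., f3.
Solving this 3x3 system gives c = (-4, 3, 4).
Check: -4f1 + 3f2 + 4f3 = [-3, -4, 27].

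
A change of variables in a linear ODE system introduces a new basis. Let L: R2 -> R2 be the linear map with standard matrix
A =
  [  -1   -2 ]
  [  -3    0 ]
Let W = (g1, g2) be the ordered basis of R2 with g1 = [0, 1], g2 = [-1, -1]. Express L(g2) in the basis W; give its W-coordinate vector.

Compute L(g2) = A g2 = [3, 3] in standard coordinates.
Then write this in W-coordinates: solve for y in y_1 g1 + y_2 g2 = [3, 3].
This gives y = [0, -3], which is column 2 of [L]_W.

[0, -3]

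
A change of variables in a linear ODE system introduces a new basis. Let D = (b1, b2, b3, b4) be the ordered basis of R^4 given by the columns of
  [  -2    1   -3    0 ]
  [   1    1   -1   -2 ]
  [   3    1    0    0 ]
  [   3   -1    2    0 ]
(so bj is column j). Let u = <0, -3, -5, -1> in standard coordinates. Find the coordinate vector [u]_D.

<-1, -2, 0, 0>

Write u = c_1 b1 + ... + c_4 b4 and solve for the c_i.
Solving this 4x4 system gives c = (-1, -2, 0, 0).
Check: -b1 - 2b2 + 0·b3 + 0·b4 = <0, -3, -5, -1>.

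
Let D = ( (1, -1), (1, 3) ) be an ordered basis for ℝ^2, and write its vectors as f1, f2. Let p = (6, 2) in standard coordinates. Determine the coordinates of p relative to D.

(4, 2)

Write p = c_1 f1 + c_2 f2 and solve for the c_i.
System: c_1 + c_2 = 6, -c_1 + 3c_2 = 2; solving gives c_1 = 4, c_2 = 2.
Check: 4f1 + 2f2 = (6, 2).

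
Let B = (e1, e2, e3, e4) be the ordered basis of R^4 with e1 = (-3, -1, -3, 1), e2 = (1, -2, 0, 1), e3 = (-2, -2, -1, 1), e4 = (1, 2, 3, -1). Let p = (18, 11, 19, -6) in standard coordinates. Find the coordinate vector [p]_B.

Write p = c_1 e1 + ... + c_4 e4 and solve for the c_i.
Solving this 4x4 system gives c = (-1, 3, -4, 4).
Check: -e1 + 3e2 - 4e3 + 4e4 = (18, 11, 19, -6).

(-1, 3, -4, 4)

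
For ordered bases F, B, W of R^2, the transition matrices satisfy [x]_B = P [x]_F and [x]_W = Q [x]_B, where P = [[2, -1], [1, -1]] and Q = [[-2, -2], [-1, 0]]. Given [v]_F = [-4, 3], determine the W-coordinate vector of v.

[36, 11]

Composing the changes, [v]_W = Q P [v]_F.
Q P = [[-6, 4], [-2, 1]]; applying this to [-4, 3] gives [36, 11].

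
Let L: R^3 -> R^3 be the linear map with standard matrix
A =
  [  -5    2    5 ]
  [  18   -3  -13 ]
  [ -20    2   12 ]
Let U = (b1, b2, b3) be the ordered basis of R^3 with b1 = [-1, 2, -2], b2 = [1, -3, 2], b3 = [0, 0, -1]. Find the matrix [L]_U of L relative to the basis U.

[[1, 2, 2], [0, 1, -3], [-2, 0, 2]]

The j-th column of [L]_U is [L(bj)]_U.
L(b1) = A b1 = [-1, 2, 0] = b1 + 0·b2 - 2b3, so column 1 is [1, 0, -2].
Repeating for b2, b3 and assembling the columns gives [[1, 2, 2], [0, 1, -3], [-2, 0, 2]].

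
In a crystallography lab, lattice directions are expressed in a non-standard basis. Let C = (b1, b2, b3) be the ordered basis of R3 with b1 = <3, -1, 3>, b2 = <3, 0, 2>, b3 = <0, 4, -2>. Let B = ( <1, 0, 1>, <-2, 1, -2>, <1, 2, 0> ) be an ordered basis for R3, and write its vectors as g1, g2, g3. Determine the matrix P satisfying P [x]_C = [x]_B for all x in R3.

Let M have columns bj and N have columns gj. Then for every x, N [x]_B = x = M [x]_C, so P = N^(-1) M.
Since det N = -1, N^(-1) has integer entries; multiplying gives P = [[1, -2, -2], [-1, -2, 0], [0, 1, 2]].

[[1, -2, -2], [-1, -2, 0], [0, 1, 2]]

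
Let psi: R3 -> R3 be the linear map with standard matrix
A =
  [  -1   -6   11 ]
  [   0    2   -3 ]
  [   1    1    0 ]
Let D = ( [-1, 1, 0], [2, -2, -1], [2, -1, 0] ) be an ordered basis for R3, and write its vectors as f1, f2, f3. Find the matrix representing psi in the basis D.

[[-1, -3, -2], [0, 0, -1], [-3, -2, 2]]

With P the matrix whose columns are f1, ..., f3, [psi]_D = P^(-1) A P.
Column by column: psi(f1) = A f1 = [-5, 2, 0]; its D-coordinates [-1, 0, -3] give column 1.
Continuing for each basis vector yields [psi]_D = [[-1, -3, -2], [0, 0, -1], [-3, -2, 2]].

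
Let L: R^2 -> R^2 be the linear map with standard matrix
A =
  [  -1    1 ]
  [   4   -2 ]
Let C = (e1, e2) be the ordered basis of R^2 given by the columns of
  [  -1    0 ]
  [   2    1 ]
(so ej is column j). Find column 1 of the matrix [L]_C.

Column 1 of [L]_C is the C-coordinate vector of L(e1).
In standard coordinates L(e1) = A e1 = (3, -8).
Converting to C: (3, -8) = -3e1 - 2e2, so the coordinate vector is (-3, -2).

(-3, -2)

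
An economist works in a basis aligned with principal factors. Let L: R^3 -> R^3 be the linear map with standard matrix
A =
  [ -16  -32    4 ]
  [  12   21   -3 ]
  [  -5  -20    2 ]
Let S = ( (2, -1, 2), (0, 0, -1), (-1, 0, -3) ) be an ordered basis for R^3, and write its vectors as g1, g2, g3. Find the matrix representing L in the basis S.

With P the matrix whose columns are g1, ..., g3, [L]_S = P^(-1) A P.
Column by column: L(g1) = A g1 = (8, -3, 14); its S-coordinates (3, -2, -2) give column 1.
Continuing for each basis vector yields [L]_S = [[3, -3, 3], [-2, 2, 1], [-2, -2, 2]].

[[3, -3, 3], [-2, 2, 1], [-2, -2, 2]]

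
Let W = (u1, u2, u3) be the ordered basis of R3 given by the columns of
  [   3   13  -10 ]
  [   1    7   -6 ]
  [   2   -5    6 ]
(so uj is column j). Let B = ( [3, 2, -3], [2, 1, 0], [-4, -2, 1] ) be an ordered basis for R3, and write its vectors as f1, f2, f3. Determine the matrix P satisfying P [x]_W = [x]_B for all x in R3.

Let M have columns uj and N have columns fj. Then for every x, N [x]_B = x = M [x]_W, so P = N^(-1) M.
Since det N = -1, N^(-1) has integer entries; multiplying gives P = [[-1, 1, -2], [1, 1, -2], [-1, -2, 0]].

[[-1, 1, -2], [1, 1, -2], [-1, -2, 0]]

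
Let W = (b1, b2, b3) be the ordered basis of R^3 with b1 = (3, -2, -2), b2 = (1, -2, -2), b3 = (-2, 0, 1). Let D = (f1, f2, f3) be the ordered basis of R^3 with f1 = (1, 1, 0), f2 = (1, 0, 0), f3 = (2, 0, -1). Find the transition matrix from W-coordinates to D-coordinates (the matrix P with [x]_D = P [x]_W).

[[-2, -2, 0], [1, -1, 0], [2, 2, -1]]

Column j of P is [bj]_D, since P maps W-coordinates to D-coordinates.
Expressing b1 in D: b1 = -2f1 + f2 + 2f3, so column 1 of P is (-2, 1, 2).
Doing the same for each bj gives P = [[-2, -2, 0], [1, -1, 0], [2, 2, -1]].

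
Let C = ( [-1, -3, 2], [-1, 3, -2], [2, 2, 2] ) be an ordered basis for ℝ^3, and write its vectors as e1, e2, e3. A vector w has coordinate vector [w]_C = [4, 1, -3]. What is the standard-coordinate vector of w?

[-11, -15, 0]

w = M [w]_C, where M has columns e1, ..., e3.
Carrying out the matrix-vector product, w = [-11, -15, 0].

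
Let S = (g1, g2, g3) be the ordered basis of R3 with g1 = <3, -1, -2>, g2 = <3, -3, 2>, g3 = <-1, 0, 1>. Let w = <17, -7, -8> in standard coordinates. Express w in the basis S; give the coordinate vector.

We seek scalars with c_1 g1 + ... + c_3 g3 = w; equivalently solve M c = w where the columns of M are g1, ..., g3.
Gaussian elimination on [M | w] yields c = (4, 1, -2).
Check: 4g1 + g2 - 2g3 = <17, -7, -8>.

<4, 1, -2>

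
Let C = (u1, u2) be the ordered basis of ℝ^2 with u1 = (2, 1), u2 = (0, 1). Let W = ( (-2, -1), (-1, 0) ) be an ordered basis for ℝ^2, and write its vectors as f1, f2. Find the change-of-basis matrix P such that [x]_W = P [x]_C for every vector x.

Let M have columns uj and N have columns fj. Then for every x, N [x]_W = x = M [x]_C, so P = N^(-1) M.
Since det N = -1, N^(-1) has integer entries; multiplying gives P = [[-1, -1], [0, 2]].

[[-1, -1], [0, 2]]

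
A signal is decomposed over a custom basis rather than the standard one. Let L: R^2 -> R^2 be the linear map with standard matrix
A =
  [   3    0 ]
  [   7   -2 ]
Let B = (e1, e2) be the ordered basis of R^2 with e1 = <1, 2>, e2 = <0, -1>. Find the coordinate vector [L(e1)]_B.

<3, 3>

Compute L(e1) = A e1 = <3, 3> in standard coordinates.
Then write this in B-coordinates: solve for y in y_1 e1 + y_2 e2 = <3, 3>.
This gives y = <3, 3>, which is column 1 of [L]_B.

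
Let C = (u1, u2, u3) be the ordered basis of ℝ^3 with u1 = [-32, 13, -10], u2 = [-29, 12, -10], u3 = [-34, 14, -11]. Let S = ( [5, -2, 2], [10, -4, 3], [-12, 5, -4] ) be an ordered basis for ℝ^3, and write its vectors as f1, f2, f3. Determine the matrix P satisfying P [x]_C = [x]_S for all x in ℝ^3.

[[0, -1, 0], [-2, 0, -1], [1, 2, 2]]

Let M have columns uj and N have columns fj. Then for every x, N [x]_S = x = M [x]_C, so P = N^(-1) M.
Since det N = 1, N^(-1) has integer entries; multiplying gives P = [[0, -1, 0], [-2, 0, -1], [1, 2, 2]].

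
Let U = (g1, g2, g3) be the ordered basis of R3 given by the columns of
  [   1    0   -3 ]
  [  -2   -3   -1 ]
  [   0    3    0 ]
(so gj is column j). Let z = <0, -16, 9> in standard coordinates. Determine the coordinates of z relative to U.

<3, 3, 1>

Write z = c_1 g1 + ... + c_3 g3 and solve for the c_i.
Gaussian elimination on [M | z] yields c = (3, 3, 1).
Check: 3g1 + 3g2 + g3 = <0, -16, 9>.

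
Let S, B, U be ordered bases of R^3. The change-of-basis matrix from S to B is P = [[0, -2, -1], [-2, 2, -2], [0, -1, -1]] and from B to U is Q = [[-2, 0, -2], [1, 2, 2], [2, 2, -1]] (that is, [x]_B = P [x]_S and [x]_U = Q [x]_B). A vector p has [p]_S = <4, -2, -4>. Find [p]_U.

<-28, 12, 2>

Composing the changes, [p]_U = Q P [p]_S.
Q P = [[0, 6, 4], [-4, 0, -7], [-4, 1, -5]]; applying this to <4, -2, -4> gives <-28, 12, 2>.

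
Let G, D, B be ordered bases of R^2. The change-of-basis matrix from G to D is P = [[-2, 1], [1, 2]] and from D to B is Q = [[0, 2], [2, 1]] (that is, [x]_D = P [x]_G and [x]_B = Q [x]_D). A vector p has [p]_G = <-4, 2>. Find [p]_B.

First [p]_D = P [p]_G = <10, 0>.
Then [p]_B = Q [p]_D = <0, 20>.

<0, 20>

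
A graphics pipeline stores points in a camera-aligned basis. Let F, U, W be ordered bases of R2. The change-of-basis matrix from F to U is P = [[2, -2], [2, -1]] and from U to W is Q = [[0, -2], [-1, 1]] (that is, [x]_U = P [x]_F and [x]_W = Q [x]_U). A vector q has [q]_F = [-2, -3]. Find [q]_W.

[2, -3]

Apply P to get U-coordinates [2, -1], then Q to get W-coordinates.
The result is [q]_W = [2, -3].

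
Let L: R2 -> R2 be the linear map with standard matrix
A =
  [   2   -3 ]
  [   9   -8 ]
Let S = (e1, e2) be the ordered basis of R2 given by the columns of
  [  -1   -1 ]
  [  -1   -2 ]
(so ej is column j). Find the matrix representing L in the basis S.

[[-3, -1], [2, -3]]

With P the matrix whose columns are e1, e2, [L]_S = P^(-1) A P.
Column by column: L(e1) = A e1 = <1, -1>; its S-coordinates <-3, 2> give column 1.
Continuing for each basis vector yields [L]_S = [[-3, -1], [2, -3]].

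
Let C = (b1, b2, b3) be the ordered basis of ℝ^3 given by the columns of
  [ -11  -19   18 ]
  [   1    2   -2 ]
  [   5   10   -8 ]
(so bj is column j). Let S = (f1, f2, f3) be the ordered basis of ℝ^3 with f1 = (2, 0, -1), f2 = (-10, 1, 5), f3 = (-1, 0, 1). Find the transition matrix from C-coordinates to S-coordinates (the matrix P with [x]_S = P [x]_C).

[[-1, 1, 0], [1, 2, -2], [-1, 1, 2]]

Take x = bj: its C-coordinates are the j-th standard unit vector, so P e_j — column j of P — equals [bj]_S.
b1 = -f1 + f2 - f3, giving column 1 = (-1, 1, -1); repeating for each j gives P = [[-1, 1, 0], [1, 2, -2], [-1, 1, 2]].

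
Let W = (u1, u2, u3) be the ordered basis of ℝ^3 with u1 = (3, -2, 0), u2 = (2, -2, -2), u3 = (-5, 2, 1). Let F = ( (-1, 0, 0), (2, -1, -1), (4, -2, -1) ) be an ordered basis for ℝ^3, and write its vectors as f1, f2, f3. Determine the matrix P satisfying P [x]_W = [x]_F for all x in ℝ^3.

Column j of P is [uj]_F, since P maps W-coordinates to F-coordinates.
Expressing u1 in F: u1 = f1 - 2f2 + 2f3, so column 1 of P is (1, -2, 2).
Doing the same for each uj gives P = [[1, 2, 1], [-2, 2, 0], [2, 0, -1]].

[[1, 2, 1], [-2, 2, 0], [2, 0, -1]]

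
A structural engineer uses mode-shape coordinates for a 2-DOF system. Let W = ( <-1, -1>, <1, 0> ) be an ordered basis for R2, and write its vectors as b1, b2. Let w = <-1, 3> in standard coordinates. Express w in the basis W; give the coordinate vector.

<-3, -4>

[w]_W is the unique c with M c = w, where M has columns b1, b2.
System: -c_1 + c_2 = -1, -c_1 + 0c_2 = 3; solving gives c_1 = -3, c_2 = -4.
Check: -3b1 - 4b2 = <-1, 3>.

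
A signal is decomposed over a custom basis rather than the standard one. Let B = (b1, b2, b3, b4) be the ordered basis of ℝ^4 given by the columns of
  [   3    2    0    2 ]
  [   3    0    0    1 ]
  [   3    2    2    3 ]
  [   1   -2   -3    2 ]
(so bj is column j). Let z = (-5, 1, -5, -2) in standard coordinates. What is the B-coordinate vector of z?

(1, -2, 1, -2)

We seek scalars with c_1 b1 + ... + c_4 b4 = z; equivalently solve M c = z where the columns of M are b1, ..., b4.
Solving this 4x4 system gives c = (1, -2, 1, -2).
Check: b1 - 2b2 + b3 - 2b4 = (-5, 1, -5, -2).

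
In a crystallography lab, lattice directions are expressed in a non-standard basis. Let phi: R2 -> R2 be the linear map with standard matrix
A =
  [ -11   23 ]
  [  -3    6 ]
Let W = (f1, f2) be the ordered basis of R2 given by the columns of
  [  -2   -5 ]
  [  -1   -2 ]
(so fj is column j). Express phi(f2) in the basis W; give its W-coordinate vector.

Compute phi(f2) = A f2 = [9, 3] in standard coordinates.
Then write this in W-coordinates: solve for y in y_1 f1 + y_2 f2 = [9, 3].
This gives y = [3, -3], which is column 2 of [phi]_W.

[3, -3]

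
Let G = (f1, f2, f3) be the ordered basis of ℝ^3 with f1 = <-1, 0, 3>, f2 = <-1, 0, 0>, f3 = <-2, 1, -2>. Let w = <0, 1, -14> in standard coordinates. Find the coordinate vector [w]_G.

<-4, 2, 1>

We seek scalars with c_1 f1 + ... + c_3 f3 = w; equivalently solve M c = w where the columns of M are f1, ..., f3.
Solving this 3x3 system gives c = (-4, 2, 1).
Check: -4f1 + 2f2 + f3 = <0, 1, -14>.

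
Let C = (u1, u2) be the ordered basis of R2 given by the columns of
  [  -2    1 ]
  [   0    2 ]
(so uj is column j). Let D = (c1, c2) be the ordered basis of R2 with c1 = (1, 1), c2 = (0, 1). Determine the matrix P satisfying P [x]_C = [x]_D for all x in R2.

[[-2, 1], [2, 1]]

Take x = uj: its C-coordinates are the j-th standard unit vector, so P e_j — column j of P — equals [uj]_D.
u1 = -2c1 + 2c2, giving column 1 = (-2, 2); repeating for each j gives P = [[-2, 1], [2, 1]].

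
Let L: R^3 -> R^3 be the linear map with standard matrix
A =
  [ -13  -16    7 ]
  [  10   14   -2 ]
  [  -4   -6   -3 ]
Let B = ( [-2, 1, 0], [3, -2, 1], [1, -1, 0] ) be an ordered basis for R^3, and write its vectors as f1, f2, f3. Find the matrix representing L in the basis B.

[[-2, -3, 3], [2, -3, 2], [0, 3, 3]]

Let P have columns f1, ..., f3. Then [L]_B = P^(-1) A P.
Here det P = -1, so P^(-1) is integer; computing A P first and then P^(-1)(A P) gives [[-2, -3, 3], [2, -3, 2], [0, 3, 3]].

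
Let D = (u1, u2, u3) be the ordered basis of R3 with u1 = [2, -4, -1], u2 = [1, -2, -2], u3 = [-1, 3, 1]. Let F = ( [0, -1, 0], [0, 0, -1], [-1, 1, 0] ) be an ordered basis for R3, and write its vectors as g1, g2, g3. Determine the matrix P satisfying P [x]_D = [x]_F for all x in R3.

Take x = uj: its D-coordinates are the j-th standard unit vector, so P e_j — column j of P — equals [uj]_F.
u1 = 2g1 + g2 - 2g3, giving column 1 = [2, 1, -2]; repeating for each j gives P = [[2, 1, -2], [1, 2, -1], [-2, -1, 1]].

[[2, 1, -2], [1, 2, -1], [-2, -1, 1]]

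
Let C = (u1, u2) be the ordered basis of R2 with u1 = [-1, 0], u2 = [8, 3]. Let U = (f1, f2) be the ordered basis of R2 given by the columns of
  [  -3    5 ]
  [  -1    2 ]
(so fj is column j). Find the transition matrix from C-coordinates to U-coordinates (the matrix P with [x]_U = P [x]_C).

Let M have columns uj and N have columns fj. Then for every x, N [x]_U = x = M [x]_C, so P = N^(-1) M.
Since det N = -1, N^(-1) has integer entries; multiplying gives P = [[2, -1], [1, 1]].

[[2, -1], [1, 1]]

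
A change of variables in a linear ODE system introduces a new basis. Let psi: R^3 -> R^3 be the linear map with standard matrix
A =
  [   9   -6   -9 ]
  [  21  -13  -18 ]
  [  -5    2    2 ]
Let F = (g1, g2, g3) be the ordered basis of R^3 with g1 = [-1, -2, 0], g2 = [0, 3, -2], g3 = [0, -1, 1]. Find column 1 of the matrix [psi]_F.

[-3, 0, 1]

Column 1 of [psi]_F is the F-coordinate vector of psi(g1).
In standard coordinates psi(g1) = A g1 = [3, 5, 1].
Converting to F: [3, 5, 1] = -3g1 + 0·g2 + g3, so the coordinate vector is [-3, 0, 1].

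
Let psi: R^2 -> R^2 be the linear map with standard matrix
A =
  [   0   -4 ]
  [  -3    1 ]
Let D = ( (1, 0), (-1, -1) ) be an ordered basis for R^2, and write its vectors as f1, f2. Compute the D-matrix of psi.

Let P have columns f1, f2. Then [psi]_D = P^(-1) A P.
Here det P = -1, so P^(-1) is integer; computing A P first and then P^(-1)(A P) gives [[3, 2], [3, -2]].

[[3, 2], [3, -2]]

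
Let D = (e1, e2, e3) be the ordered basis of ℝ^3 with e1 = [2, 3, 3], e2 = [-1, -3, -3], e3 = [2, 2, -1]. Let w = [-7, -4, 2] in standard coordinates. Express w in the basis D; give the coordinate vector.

We seek scalars with c_1 e1 + ... + c_3 e3 = w; equivalently solve M c = w where the columns of M are e1, ..., e3.
Gaussian elimination on [M | w] yields c = (-3, -3, -2).
Check: -3e1 - 3e2 - 2e3 = [-7, -4, 2].

[-3, -3, -2]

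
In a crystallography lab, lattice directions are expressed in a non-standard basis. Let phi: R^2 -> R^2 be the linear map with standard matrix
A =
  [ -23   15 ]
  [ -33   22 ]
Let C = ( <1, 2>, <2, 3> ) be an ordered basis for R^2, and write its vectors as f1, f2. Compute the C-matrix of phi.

[[1, 3], [3, -2]]

The j-th column of [phi]_C is [phi(fj)]_C.
phi(f1) = A f1 = <7, 11> = f1 + 3f2, so column 1 is <1, 3>.
Repeating for f2 and assembling the columns gives [[1, 3], [3, -2]].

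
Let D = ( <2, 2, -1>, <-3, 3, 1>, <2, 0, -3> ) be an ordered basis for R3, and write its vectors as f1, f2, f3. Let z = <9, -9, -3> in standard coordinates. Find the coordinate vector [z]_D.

<0, -3, 0>

[z]_D is the unique c with M c = z, where M has columns f1, ..., f3.
Row-reducing the augmented matrix [M | z] gives c = (0, -3, 0).
Check: 0·f1 - 3f2 + 0·f3 = <9, -9, -3>.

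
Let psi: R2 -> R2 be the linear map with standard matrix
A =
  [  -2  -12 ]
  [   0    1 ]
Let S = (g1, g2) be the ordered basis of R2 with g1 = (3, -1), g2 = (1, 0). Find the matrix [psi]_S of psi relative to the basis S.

[[1, 0], [3, -2]]

Let P have columns g1, g2. Then [psi]_S = P^(-1) A P.
Here det P = 1, so P^(-1) is integer; computing A P first and then P^(-1)(A P) gives [[1, 0], [3, -2]].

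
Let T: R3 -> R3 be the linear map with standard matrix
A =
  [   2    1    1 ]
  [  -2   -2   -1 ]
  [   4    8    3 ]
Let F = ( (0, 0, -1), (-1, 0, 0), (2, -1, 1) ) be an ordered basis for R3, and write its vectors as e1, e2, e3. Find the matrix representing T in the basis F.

With P the matrix whose columns are e1, ..., e3, [T]_F = P^(-1) A P.
Column by column: T(e1) = A e1 = (-1, 1, -3); its F-coordinates (2, -1, -1) give column 1.
Continuing for each basis vector yields [T]_F = [[2, 2, 0], [-1, -2, 2], [-1, -2, 3]].

[[2, 2, 0], [-1, -2, 2], [-1, -2, 3]]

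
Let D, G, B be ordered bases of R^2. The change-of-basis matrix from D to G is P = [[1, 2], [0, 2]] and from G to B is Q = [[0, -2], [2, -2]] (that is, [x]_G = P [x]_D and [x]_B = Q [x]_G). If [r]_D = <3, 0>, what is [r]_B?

Composing the changes, [r]_B = Q P [r]_D.
Q P = [[0, -4], [2, 0]]; applying this to <3, 0> gives <0, 6>.

<0, 6>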